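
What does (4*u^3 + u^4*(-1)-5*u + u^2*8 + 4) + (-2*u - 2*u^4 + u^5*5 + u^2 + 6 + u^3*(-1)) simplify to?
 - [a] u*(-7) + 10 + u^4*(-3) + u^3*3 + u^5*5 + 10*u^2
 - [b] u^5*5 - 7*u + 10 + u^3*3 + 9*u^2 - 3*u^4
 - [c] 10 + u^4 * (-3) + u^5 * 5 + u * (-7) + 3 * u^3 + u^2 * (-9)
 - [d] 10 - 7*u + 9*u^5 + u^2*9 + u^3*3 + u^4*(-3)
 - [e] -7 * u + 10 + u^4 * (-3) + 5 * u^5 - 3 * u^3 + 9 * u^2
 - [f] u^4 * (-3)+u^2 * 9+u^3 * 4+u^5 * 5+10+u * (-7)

Adding the polynomials and combining like terms:
(4*u^3 + u^4*(-1) - 5*u + u^2*8 + 4) + (-2*u - 2*u^4 + u^5*5 + u^2 + 6 + u^3*(-1))
= u^5*5 - 7*u + 10 + u^3*3 + 9*u^2 - 3*u^4
b) u^5*5 - 7*u + 10 + u^3*3 + 9*u^2 - 3*u^4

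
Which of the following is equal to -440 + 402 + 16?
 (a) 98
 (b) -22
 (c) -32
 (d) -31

First: -440 + 402 = -38
Then: -38 + 16 = -22
b) -22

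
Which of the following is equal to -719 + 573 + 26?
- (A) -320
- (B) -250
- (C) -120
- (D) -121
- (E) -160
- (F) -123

First: -719 + 573 = -146
Then: -146 + 26 = -120
C) -120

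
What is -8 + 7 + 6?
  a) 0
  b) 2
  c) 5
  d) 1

First: -8 + 7 = -1
Then: -1 + 6 = 5
c) 5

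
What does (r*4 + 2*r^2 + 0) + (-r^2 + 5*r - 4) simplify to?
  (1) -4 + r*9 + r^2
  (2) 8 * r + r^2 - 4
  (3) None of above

Adding the polynomials and combining like terms:
(r*4 + 2*r^2 + 0) + (-r^2 + 5*r - 4)
= -4 + r*9 + r^2
1) -4 + r*9 + r^2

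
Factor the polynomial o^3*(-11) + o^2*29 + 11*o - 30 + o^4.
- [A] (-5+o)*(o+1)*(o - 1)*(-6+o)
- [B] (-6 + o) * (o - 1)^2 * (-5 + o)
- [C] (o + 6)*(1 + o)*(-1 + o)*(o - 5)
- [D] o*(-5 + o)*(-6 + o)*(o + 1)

We need to factor o^3*(-11) + o^2*29 + 11*o - 30 + o^4.
The factored form is (-5+o)*(o+1)*(o - 1)*(-6+o).
A) (-5+o)*(o+1)*(o - 1)*(-6+o)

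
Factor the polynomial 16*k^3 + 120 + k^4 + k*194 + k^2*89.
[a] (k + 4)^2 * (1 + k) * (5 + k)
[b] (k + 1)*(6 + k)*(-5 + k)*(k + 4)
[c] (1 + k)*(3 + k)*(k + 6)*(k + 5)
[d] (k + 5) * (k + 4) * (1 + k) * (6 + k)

We need to factor 16*k^3 + 120 + k^4 + k*194 + k^2*89.
The factored form is (k + 5) * (k + 4) * (1 + k) * (6 + k).
d) (k + 5) * (k + 4) * (1 + k) * (6 + k)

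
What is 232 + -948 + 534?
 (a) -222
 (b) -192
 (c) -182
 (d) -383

First: 232 + -948 = -716
Then: -716 + 534 = -182
c) -182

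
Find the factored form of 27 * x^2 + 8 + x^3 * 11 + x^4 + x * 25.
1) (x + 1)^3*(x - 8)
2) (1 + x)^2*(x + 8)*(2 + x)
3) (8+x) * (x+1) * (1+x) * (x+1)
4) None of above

We need to factor 27 * x^2 + 8 + x^3 * 11 + x^4 + x * 25.
The factored form is (8+x) * (x+1) * (1+x) * (x+1).
3) (8+x) * (x+1) * (1+x) * (x+1)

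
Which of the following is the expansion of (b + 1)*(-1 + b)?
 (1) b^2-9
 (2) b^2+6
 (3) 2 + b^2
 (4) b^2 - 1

Expanding (b + 1)*(-1 + b):
= b^2 - 1
4) b^2 - 1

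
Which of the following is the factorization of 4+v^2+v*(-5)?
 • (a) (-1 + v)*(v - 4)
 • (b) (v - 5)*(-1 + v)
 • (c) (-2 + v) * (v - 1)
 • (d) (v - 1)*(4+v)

We need to factor 4+v^2+v*(-5).
The factored form is (-1 + v)*(v - 4).
a) (-1 + v)*(v - 4)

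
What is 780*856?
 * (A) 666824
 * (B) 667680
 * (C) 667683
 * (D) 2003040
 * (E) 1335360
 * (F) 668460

780 * 856 = 667680
B) 667680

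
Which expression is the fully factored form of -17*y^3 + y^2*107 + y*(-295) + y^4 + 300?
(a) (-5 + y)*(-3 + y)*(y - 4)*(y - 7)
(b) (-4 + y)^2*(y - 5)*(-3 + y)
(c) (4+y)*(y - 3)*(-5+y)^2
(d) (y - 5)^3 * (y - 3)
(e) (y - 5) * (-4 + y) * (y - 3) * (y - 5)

We need to factor -17*y^3 + y^2*107 + y*(-295) + y^4 + 300.
The factored form is (y - 5) * (-4 + y) * (y - 3) * (y - 5).
e) (y - 5) * (-4 + y) * (y - 3) * (y - 5)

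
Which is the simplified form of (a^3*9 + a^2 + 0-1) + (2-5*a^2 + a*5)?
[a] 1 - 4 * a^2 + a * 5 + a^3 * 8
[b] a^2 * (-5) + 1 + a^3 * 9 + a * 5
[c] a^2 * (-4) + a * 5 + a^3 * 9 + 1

Adding the polynomials and combining like terms:
(a^3*9 + a^2 + 0 - 1) + (2 - 5*a^2 + a*5)
= a^2 * (-4) + a * 5 + a^3 * 9 + 1
c) a^2 * (-4) + a * 5 + a^3 * 9 + 1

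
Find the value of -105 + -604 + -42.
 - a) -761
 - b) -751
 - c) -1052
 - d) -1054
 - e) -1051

First: -105 + -604 = -709
Then: -709 + -42 = -751
b) -751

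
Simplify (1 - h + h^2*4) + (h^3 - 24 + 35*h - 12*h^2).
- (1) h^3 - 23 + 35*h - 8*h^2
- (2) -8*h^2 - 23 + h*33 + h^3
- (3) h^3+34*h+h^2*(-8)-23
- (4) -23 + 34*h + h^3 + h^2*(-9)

Adding the polynomials and combining like terms:
(1 - h + h^2*4) + (h^3 - 24 + 35*h - 12*h^2)
= h^3+34*h+h^2*(-8)-23
3) h^3+34*h+h^2*(-8)-23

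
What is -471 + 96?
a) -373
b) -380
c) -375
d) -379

-471 + 96 = -375
c) -375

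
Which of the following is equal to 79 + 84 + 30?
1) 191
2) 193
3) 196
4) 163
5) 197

First: 79 + 84 = 163
Then: 163 + 30 = 193
2) 193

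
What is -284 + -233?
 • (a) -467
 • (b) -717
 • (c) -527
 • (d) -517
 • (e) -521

-284 + -233 = -517
d) -517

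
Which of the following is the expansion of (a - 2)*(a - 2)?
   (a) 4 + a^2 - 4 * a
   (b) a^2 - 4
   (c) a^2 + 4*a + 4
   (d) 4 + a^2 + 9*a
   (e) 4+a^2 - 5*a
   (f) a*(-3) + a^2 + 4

Expanding (a - 2)*(a - 2):
= 4 + a^2 - 4 * a
a) 4 + a^2 - 4 * a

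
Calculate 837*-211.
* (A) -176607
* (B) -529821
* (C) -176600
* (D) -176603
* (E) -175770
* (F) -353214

837 * -211 = -176607
A) -176607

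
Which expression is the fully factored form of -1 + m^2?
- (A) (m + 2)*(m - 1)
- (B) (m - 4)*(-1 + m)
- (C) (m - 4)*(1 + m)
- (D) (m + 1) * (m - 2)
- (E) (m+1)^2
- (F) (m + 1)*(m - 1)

We need to factor -1 + m^2.
The factored form is (m + 1)*(m - 1).
F) (m + 1)*(m - 1)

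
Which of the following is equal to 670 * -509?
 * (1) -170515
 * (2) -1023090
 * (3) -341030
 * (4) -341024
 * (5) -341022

670 * -509 = -341030
3) -341030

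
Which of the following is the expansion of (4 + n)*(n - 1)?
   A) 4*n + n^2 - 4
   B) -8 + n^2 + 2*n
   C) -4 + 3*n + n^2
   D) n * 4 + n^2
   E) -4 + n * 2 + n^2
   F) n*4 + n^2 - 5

Expanding (4 + n)*(n - 1):
= -4 + 3*n + n^2
C) -4 + 3*n + n^2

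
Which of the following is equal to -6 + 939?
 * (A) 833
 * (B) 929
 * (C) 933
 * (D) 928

-6 + 939 = 933
C) 933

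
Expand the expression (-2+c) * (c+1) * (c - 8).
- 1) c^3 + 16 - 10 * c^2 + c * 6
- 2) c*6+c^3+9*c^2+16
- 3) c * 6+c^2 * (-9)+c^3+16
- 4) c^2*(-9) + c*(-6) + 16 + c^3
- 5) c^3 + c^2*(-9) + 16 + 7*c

Expanding (-2+c) * (c+1) * (c - 8):
= c * 6+c^2 * (-9)+c^3+16
3) c * 6+c^2 * (-9)+c^3+16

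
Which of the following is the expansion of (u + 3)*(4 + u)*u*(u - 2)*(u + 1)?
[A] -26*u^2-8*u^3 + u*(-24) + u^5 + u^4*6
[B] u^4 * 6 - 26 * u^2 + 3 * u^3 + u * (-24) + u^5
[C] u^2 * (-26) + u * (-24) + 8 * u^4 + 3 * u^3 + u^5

Expanding (u + 3)*(4 + u)*u*(u - 2)*(u + 1):
= u^4 * 6 - 26 * u^2 + 3 * u^3 + u * (-24) + u^5
B) u^4 * 6 - 26 * u^2 + 3 * u^3 + u * (-24) + u^5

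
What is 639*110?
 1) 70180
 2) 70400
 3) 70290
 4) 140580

639 * 110 = 70290
3) 70290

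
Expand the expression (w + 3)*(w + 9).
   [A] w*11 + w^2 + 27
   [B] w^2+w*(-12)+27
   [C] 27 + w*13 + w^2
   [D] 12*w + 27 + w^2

Expanding (w + 3)*(w + 9):
= 12*w + 27 + w^2
D) 12*w + 27 + w^2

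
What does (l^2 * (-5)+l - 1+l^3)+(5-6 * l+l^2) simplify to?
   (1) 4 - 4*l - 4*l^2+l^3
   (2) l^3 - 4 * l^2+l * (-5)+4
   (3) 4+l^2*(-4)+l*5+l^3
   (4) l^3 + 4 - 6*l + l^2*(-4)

Adding the polynomials and combining like terms:
(l^2*(-5) + l - 1 + l^3) + (5 - 6*l + l^2)
= l^3 - 4 * l^2+l * (-5)+4
2) l^3 - 4 * l^2+l * (-5)+4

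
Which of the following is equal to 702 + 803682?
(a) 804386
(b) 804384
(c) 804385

702 + 803682 = 804384
b) 804384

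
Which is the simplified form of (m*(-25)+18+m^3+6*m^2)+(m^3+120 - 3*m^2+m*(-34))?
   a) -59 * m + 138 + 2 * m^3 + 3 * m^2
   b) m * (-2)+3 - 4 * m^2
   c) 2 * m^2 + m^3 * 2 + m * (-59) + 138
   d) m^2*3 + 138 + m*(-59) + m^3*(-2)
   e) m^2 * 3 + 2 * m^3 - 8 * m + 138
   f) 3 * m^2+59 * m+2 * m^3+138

Adding the polynomials and combining like terms:
(m*(-25) + 18 + m^3 + 6*m^2) + (m^3 + 120 - 3*m^2 + m*(-34))
= -59 * m + 138 + 2 * m^3 + 3 * m^2
a) -59 * m + 138 + 2 * m^3 + 3 * m^2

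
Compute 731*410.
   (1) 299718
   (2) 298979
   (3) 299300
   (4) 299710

731 * 410 = 299710
4) 299710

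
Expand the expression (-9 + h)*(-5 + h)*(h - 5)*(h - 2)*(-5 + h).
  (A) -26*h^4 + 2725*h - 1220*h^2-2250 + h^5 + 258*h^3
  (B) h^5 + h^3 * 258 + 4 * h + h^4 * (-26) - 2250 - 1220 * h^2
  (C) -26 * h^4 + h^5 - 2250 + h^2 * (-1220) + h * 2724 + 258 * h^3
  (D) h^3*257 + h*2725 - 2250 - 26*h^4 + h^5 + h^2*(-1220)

Expanding (-9 + h)*(-5 + h)*(h - 5)*(h - 2)*(-5 + h):
= -26*h^4 + 2725*h - 1220*h^2-2250 + h^5 + 258*h^3
A) -26*h^4 + 2725*h - 1220*h^2-2250 + h^5 + 258*h^3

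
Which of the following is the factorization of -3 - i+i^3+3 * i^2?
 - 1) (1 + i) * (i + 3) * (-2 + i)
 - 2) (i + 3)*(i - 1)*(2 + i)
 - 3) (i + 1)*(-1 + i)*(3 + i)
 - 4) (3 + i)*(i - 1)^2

We need to factor -3 - i+i^3+3 * i^2.
The factored form is (i + 1)*(-1 + i)*(3 + i).
3) (i + 1)*(-1 + i)*(3 + i)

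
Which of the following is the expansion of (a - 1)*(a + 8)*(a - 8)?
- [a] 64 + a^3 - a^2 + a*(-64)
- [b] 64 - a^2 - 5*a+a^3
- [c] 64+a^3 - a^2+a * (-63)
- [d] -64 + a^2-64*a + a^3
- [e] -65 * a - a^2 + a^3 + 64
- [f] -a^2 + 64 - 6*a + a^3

Expanding (a - 1)*(a + 8)*(a - 8):
= 64 + a^3 - a^2 + a*(-64)
a) 64 + a^3 - a^2 + a*(-64)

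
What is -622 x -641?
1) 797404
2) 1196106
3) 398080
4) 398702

-622 * -641 = 398702
4) 398702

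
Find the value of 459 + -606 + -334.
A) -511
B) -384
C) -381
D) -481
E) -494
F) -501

First: 459 + -606 = -147
Then: -147 + -334 = -481
D) -481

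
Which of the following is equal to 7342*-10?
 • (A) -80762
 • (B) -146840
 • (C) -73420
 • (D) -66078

7342 * -10 = -73420
C) -73420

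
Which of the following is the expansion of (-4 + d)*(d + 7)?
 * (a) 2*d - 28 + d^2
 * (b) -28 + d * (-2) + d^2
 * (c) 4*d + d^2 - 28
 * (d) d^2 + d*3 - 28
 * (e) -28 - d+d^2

Expanding (-4 + d)*(d + 7):
= d^2 + d*3 - 28
d) d^2 + d*3 - 28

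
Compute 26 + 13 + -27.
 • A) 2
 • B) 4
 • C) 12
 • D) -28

First: 26 + 13 = 39
Then: 39 + -27 = 12
C) 12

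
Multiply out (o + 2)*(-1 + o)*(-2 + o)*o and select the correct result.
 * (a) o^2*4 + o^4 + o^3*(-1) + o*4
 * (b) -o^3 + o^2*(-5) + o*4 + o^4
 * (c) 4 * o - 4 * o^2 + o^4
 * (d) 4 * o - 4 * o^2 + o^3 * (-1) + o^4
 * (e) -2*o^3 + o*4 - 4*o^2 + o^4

Expanding (o + 2)*(-1 + o)*(-2 + o)*o:
= 4 * o - 4 * o^2 + o^3 * (-1) + o^4
d) 4 * o - 4 * o^2 + o^3 * (-1) + o^4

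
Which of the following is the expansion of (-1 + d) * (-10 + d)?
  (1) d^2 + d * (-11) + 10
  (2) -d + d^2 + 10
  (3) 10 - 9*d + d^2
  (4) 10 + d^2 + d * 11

Expanding (-1 + d) * (-10 + d):
= d^2 + d * (-11) + 10
1) d^2 + d * (-11) + 10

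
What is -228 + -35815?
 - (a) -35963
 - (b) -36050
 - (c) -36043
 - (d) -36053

-228 + -35815 = -36043
c) -36043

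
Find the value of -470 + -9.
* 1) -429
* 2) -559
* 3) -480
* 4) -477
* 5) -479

-470 + -9 = -479
5) -479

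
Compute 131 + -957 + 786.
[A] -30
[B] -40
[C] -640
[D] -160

First: 131 + -957 = -826
Then: -826 + 786 = -40
B) -40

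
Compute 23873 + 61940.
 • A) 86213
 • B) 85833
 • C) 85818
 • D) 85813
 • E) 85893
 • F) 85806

23873 + 61940 = 85813
D) 85813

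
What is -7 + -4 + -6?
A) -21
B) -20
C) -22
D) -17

First: -7 + -4 = -11
Then: -11 + -6 = -17
D) -17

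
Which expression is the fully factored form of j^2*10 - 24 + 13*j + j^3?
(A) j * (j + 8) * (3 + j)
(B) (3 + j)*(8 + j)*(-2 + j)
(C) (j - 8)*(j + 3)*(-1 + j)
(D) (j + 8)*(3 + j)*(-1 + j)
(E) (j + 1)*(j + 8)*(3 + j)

We need to factor j^2*10 - 24 + 13*j + j^3.
The factored form is (j + 8)*(3 + j)*(-1 + j).
D) (j + 8)*(3 + j)*(-1 + j)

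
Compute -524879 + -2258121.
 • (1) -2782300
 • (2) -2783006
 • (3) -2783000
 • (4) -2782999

-524879 + -2258121 = -2783000
3) -2783000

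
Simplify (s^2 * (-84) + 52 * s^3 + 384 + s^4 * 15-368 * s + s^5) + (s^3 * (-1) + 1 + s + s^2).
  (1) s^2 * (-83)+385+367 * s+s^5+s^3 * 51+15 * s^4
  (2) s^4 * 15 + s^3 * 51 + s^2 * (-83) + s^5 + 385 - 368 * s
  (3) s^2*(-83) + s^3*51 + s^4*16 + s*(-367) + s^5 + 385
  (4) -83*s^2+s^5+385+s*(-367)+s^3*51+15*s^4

Adding the polynomials and combining like terms:
(s^2*(-84) + 52*s^3 + 384 + s^4*15 - 368*s + s^5) + (s^3*(-1) + 1 + s + s^2)
= -83*s^2+s^5+385+s*(-367)+s^3*51+15*s^4
4) -83*s^2+s^5+385+s*(-367)+s^3*51+15*s^4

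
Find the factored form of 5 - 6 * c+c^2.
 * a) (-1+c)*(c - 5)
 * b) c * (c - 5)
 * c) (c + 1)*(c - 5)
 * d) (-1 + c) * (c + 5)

We need to factor 5 - 6 * c+c^2.
The factored form is (-1+c)*(c - 5).
a) (-1+c)*(c - 5)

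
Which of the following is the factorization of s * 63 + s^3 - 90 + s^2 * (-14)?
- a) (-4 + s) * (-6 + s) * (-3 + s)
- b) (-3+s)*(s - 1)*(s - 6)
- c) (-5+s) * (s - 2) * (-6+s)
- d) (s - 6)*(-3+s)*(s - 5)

We need to factor s * 63 + s^3 - 90 + s^2 * (-14).
The factored form is (s - 6)*(-3+s)*(s - 5).
d) (s - 6)*(-3+s)*(s - 5)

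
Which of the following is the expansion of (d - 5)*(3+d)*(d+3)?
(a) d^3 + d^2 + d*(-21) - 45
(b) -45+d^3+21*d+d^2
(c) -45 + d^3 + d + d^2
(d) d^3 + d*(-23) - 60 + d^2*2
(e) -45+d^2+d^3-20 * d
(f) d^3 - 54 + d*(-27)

Expanding (d - 5)*(3+d)*(d+3):
= d^3 + d^2 + d*(-21) - 45
a) d^3 + d^2 + d*(-21) - 45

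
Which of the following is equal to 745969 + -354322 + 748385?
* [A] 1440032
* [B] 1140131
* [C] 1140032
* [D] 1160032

First: 745969 + -354322 = 391647
Then: 391647 + 748385 = 1140032
C) 1140032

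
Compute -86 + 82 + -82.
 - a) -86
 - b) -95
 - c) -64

First: -86 + 82 = -4
Then: -4 + -82 = -86
a) -86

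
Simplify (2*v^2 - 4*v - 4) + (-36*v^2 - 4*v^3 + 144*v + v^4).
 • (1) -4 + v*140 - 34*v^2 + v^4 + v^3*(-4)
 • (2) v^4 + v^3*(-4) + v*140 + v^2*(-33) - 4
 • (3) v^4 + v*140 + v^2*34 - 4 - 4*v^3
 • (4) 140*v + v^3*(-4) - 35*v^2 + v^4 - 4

Adding the polynomials and combining like terms:
(2*v^2 - 4*v - 4) + (-36*v^2 - 4*v^3 + 144*v + v^4)
= -4 + v*140 - 34*v^2 + v^4 + v^3*(-4)
1) -4 + v*140 - 34*v^2 + v^4 + v^3*(-4)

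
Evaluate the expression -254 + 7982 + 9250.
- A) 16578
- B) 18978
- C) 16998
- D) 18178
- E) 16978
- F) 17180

First: -254 + 7982 = 7728
Then: 7728 + 9250 = 16978
E) 16978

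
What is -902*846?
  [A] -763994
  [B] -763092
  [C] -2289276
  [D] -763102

-902 * 846 = -763092
B) -763092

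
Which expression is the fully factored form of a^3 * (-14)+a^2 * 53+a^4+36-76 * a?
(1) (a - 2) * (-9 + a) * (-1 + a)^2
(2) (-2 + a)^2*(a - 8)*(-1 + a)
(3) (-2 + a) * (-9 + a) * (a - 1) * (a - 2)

We need to factor a^3 * (-14)+a^2 * 53+a^4+36-76 * a.
The factored form is (-2 + a) * (-9 + a) * (a - 1) * (a - 2).
3) (-2 + a) * (-9 + a) * (a - 1) * (a - 2)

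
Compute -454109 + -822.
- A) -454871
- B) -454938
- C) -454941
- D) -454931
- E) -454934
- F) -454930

-454109 + -822 = -454931
D) -454931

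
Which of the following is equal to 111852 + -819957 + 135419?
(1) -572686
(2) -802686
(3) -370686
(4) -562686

First: 111852 + -819957 = -708105
Then: -708105 + 135419 = -572686
1) -572686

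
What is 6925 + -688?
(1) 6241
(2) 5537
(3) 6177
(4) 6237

6925 + -688 = 6237
4) 6237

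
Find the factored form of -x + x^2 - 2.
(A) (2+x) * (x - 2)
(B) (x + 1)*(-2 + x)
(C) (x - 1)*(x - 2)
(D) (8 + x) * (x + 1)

We need to factor -x + x^2 - 2.
The factored form is (x + 1)*(-2 + x).
B) (x + 1)*(-2 + x)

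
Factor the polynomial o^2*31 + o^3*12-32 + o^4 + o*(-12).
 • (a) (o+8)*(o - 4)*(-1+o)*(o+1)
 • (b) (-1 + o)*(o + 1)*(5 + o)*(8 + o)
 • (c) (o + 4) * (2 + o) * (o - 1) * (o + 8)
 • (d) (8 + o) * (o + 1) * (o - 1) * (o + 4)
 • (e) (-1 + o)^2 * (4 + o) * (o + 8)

We need to factor o^2*31 + o^3*12-32 + o^4 + o*(-12).
The factored form is (8 + o) * (o + 1) * (o - 1) * (o + 4).
d) (8 + o) * (o + 1) * (o - 1) * (o + 4)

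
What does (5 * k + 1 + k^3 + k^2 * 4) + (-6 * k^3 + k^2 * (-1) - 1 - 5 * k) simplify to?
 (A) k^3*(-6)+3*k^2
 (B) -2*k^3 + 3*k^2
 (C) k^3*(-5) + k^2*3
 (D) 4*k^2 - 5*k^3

Adding the polynomials and combining like terms:
(5*k + 1 + k^3 + k^2*4) + (-6*k^3 + k^2*(-1) - 1 - 5*k)
= k^3*(-5) + k^2*3
C) k^3*(-5) + k^2*3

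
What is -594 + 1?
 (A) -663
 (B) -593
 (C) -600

-594 + 1 = -593
B) -593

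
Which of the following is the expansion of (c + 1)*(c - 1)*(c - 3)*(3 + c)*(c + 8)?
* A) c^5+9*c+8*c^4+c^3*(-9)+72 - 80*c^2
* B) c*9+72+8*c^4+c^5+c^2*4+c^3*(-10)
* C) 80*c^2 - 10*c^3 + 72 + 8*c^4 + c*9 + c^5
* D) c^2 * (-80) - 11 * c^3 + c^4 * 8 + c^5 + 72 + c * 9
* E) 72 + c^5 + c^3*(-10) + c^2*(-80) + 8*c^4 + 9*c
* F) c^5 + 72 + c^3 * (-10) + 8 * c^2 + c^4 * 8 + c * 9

Expanding (c + 1)*(c - 1)*(c - 3)*(3 + c)*(c + 8):
= 72 + c^5 + c^3*(-10) + c^2*(-80) + 8*c^4 + 9*c
E) 72 + c^5 + c^3*(-10) + c^2*(-80) + 8*c^4 + 9*c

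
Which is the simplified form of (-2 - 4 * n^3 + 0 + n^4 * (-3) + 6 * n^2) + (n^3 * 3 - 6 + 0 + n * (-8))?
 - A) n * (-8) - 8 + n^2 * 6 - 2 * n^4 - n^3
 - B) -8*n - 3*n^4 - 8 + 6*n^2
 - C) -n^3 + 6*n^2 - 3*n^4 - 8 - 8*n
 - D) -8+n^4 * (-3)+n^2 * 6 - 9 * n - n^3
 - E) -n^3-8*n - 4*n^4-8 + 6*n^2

Adding the polynomials and combining like terms:
(-2 - 4*n^3 + 0 + n^4*(-3) + 6*n^2) + (n^3*3 - 6 + 0 + n*(-8))
= -n^3 + 6*n^2 - 3*n^4 - 8 - 8*n
C) -n^3 + 6*n^2 - 3*n^4 - 8 - 8*n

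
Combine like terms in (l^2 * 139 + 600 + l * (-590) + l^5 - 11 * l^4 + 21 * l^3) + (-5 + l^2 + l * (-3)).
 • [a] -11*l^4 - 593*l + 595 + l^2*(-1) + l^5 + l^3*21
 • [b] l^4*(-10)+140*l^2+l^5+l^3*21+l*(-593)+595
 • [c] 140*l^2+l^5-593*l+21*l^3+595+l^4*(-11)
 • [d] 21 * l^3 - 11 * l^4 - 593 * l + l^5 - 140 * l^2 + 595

Adding the polynomials and combining like terms:
(l^2*139 + 600 + l*(-590) + l^5 - 11*l^4 + 21*l^3) + (-5 + l^2 + l*(-3))
= 140*l^2+l^5-593*l+21*l^3+595+l^4*(-11)
c) 140*l^2+l^5-593*l+21*l^3+595+l^4*(-11)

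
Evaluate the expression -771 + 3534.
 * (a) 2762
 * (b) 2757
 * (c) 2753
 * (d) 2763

-771 + 3534 = 2763
d) 2763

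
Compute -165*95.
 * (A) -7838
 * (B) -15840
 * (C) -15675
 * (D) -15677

-165 * 95 = -15675
C) -15675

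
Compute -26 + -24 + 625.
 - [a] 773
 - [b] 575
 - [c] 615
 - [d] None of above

First: -26 + -24 = -50
Then: -50 + 625 = 575
b) 575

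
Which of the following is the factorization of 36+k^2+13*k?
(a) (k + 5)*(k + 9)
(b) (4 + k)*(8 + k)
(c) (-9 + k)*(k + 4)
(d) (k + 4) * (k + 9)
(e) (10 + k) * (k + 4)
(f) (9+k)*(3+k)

We need to factor 36+k^2+13*k.
The factored form is (k + 4) * (k + 9).
d) (k + 4) * (k + 9)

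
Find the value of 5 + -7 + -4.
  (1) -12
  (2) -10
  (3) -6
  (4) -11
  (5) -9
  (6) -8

First: 5 + -7 = -2
Then: -2 + -4 = -6
3) -6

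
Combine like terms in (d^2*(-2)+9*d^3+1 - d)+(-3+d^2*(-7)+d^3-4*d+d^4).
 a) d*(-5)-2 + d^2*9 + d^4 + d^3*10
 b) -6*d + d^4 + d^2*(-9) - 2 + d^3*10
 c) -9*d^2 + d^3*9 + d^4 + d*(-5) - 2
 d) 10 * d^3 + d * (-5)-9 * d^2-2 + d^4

Adding the polynomials and combining like terms:
(d^2*(-2) + 9*d^3 + 1 - d) + (-3 + d^2*(-7) + d^3 - 4*d + d^4)
= 10 * d^3 + d * (-5)-9 * d^2-2 + d^4
d) 10 * d^3 + d * (-5)-9 * d^2-2 + d^4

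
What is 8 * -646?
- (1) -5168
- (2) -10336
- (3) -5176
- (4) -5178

8 * -646 = -5168
1) -5168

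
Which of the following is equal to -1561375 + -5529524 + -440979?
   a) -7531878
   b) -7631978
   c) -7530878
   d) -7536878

First: -1561375 + -5529524 = -7090899
Then: -7090899 + -440979 = -7531878
a) -7531878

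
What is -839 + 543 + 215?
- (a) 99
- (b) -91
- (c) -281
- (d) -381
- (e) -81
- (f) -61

First: -839 + 543 = -296
Then: -296 + 215 = -81
e) -81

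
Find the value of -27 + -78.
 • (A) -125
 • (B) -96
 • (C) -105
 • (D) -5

-27 + -78 = -105
C) -105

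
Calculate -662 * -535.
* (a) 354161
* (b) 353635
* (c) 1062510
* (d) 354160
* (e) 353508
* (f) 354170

-662 * -535 = 354170
f) 354170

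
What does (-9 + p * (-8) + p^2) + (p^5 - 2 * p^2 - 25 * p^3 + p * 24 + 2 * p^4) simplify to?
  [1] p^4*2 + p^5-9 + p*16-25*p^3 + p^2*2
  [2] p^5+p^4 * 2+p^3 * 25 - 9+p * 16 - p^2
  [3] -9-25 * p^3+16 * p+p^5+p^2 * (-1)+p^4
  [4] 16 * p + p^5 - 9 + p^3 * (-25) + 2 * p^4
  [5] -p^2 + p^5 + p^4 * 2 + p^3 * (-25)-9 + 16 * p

Adding the polynomials and combining like terms:
(-9 + p*(-8) + p^2) + (p^5 - 2*p^2 - 25*p^3 + p*24 + 2*p^4)
= -p^2 + p^5 + p^4 * 2 + p^3 * (-25)-9 + 16 * p
5) -p^2 + p^5 + p^4 * 2 + p^3 * (-25)-9 + 16 * p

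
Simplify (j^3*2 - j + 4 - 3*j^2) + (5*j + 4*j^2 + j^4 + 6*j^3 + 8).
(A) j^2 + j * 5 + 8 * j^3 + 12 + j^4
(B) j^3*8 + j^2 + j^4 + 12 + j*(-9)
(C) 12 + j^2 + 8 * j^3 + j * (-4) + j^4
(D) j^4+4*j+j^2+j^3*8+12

Adding the polynomials and combining like terms:
(j^3*2 - j + 4 - 3*j^2) + (5*j + 4*j^2 + j^4 + 6*j^3 + 8)
= j^4+4*j+j^2+j^3*8+12
D) j^4+4*j+j^2+j^3*8+12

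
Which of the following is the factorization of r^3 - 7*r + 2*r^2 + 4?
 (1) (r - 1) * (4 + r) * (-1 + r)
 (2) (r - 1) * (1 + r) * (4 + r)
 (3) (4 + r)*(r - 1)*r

We need to factor r^3 - 7*r + 2*r^2 + 4.
The factored form is (r - 1) * (4 + r) * (-1 + r).
1) (r - 1) * (4 + r) * (-1 + r)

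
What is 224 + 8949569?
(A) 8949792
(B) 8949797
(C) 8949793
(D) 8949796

224 + 8949569 = 8949793
C) 8949793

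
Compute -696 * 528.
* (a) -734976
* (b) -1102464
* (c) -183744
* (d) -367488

-696 * 528 = -367488
d) -367488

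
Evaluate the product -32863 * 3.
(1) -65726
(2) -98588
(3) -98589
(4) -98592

-32863 * 3 = -98589
3) -98589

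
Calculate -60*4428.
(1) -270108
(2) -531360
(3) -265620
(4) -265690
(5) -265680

-60 * 4428 = -265680
5) -265680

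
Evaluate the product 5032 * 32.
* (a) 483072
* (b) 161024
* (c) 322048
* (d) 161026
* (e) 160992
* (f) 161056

5032 * 32 = 161024
b) 161024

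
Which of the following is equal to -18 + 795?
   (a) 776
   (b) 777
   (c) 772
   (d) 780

-18 + 795 = 777
b) 777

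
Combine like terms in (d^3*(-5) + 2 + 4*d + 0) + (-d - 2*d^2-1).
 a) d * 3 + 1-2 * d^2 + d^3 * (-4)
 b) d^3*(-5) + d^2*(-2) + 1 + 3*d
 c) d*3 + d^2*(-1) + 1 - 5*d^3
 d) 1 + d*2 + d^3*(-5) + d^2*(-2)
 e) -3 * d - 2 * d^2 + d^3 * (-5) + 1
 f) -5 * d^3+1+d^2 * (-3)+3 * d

Adding the polynomials and combining like terms:
(d^3*(-5) + 2 + 4*d + 0) + (-d - 2*d^2 - 1)
= d^3*(-5) + d^2*(-2) + 1 + 3*d
b) d^3*(-5) + d^2*(-2) + 1 + 3*d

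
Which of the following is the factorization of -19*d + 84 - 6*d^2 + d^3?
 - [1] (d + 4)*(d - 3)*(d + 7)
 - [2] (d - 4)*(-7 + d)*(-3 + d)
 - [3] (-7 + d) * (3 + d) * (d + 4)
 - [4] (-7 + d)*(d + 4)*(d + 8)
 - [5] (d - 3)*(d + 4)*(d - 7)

We need to factor -19*d + 84 - 6*d^2 + d^3.
The factored form is (d - 3)*(d + 4)*(d - 7).
5) (d - 3)*(d + 4)*(d - 7)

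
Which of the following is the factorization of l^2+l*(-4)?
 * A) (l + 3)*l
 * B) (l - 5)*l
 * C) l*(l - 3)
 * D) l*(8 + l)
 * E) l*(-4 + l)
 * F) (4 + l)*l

We need to factor l^2+l*(-4).
The factored form is l*(-4 + l).
E) l*(-4 + l)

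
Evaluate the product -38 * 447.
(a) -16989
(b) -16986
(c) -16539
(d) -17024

-38 * 447 = -16986
b) -16986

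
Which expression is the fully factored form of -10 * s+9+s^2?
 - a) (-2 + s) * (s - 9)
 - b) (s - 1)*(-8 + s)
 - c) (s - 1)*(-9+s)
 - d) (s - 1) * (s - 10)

We need to factor -10 * s+9+s^2.
The factored form is (s - 1)*(-9+s).
c) (s - 1)*(-9+s)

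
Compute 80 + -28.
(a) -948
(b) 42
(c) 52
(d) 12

80 + -28 = 52
c) 52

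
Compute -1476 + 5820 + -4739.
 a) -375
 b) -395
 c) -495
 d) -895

First: -1476 + 5820 = 4344
Then: 4344 + -4739 = -395
b) -395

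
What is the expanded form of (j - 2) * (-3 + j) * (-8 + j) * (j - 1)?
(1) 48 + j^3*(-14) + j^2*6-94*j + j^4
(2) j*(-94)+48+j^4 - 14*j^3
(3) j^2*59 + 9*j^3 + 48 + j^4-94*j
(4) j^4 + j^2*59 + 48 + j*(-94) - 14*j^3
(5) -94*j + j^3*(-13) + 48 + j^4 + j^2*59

Expanding (j - 2) * (-3 + j) * (-8 + j) * (j - 1):
= j^4 + j^2*59 + 48 + j*(-94) - 14*j^3
4) j^4 + j^2*59 + 48 + j*(-94) - 14*j^3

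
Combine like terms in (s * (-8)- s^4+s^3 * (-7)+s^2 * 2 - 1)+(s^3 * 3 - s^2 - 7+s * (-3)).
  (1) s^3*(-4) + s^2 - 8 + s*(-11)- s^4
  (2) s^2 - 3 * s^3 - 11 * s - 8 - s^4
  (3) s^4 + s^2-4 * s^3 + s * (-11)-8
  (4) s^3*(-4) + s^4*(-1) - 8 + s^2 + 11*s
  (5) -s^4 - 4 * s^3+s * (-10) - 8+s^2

Adding the polynomials and combining like terms:
(s*(-8) - s^4 + s^3*(-7) + s^2*2 - 1) + (s^3*3 - s^2 - 7 + s*(-3))
= s^3*(-4) + s^2 - 8 + s*(-11)- s^4
1) s^3*(-4) + s^2 - 8 + s*(-11)- s^4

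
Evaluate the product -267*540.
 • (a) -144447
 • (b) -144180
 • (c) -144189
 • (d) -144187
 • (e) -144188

-267 * 540 = -144180
b) -144180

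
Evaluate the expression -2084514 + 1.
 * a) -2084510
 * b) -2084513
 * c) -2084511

-2084514 + 1 = -2084513
b) -2084513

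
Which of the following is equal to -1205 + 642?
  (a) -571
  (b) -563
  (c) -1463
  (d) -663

-1205 + 642 = -563
b) -563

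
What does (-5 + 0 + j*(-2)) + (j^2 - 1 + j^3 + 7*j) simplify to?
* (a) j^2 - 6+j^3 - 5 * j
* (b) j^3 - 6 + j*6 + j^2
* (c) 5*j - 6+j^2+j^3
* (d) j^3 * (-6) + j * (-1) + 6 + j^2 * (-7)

Adding the polynomials and combining like terms:
(-5 + 0 + j*(-2)) + (j^2 - 1 + j^3 + 7*j)
= 5*j - 6+j^2+j^3
c) 5*j - 6+j^2+j^3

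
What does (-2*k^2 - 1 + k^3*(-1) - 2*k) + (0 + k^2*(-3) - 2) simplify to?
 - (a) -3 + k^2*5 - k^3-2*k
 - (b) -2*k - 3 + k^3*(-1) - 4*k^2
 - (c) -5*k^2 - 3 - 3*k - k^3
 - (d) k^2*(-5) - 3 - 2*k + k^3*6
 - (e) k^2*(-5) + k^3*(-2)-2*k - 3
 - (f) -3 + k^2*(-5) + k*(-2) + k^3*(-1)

Adding the polynomials and combining like terms:
(-2*k^2 - 1 + k^3*(-1) - 2*k) + (0 + k^2*(-3) - 2)
= -3 + k^2*(-5) + k*(-2) + k^3*(-1)
f) -3 + k^2*(-5) + k*(-2) + k^3*(-1)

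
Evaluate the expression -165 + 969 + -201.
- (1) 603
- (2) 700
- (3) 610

First: -165 + 969 = 804
Then: 804 + -201 = 603
1) 603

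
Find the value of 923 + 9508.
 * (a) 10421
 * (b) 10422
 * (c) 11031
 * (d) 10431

923 + 9508 = 10431
d) 10431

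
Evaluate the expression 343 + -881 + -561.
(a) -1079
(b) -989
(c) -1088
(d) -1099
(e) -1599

First: 343 + -881 = -538
Then: -538 + -561 = -1099
d) -1099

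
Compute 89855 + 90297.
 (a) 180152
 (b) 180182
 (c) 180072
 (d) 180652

89855 + 90297 = 180152
a) 180152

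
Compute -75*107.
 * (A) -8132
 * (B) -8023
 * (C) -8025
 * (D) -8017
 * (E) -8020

-75 * 107 = -8025
C) -8025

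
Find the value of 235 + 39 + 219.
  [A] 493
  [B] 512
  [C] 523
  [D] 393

First: 235 + 39 = 274
Then: 274 + 219 = 493
A) 493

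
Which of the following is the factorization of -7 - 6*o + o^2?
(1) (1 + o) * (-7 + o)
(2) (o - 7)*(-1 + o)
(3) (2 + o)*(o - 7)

We need to factor -7 - 6*o + o^2.
The factored form is (1 + o) * (-7 + o).
1) (1 + o) * (-7 + o)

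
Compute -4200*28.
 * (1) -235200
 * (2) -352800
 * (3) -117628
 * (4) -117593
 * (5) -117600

-4200 * 28 = -117600
5) -117600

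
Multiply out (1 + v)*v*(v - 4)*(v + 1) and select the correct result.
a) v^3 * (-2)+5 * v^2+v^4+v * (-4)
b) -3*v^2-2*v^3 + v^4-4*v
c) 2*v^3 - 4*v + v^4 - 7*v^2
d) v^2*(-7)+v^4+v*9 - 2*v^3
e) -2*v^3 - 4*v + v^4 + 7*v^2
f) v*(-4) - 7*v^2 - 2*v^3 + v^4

Expanding (1 + v)*v*(v - 4)*(v + 1):
= v*(-4) - 7*v^2 - 2*v^3 + v^4
f) v*(-4) - 7*v^2 - 2*v^3 + v^4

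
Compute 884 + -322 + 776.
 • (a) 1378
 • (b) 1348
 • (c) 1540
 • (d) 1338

First: 884 + -322 = 562
Then: 562 + 776 = 1338
d) 1338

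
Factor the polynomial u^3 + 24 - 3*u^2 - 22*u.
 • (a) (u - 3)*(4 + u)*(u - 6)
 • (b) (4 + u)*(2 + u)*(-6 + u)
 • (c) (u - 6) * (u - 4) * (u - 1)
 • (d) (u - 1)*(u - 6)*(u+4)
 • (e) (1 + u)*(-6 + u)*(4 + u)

We need to factor u^3 + 24 - 3*u^2 - 22*u.
The factored form is (u - 1)*(u - 6)*(u+4).
d) (u - 1)*(u - 6)*(u+4)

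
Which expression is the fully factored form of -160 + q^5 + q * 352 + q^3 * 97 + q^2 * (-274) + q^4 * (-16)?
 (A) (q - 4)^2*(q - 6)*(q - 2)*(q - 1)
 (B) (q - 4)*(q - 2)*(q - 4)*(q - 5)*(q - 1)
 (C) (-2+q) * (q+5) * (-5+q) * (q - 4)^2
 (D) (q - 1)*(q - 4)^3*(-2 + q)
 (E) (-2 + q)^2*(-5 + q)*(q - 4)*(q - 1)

We need to factor -160 + q^5 + q * 352 + q^3 * 97 + q^2 * (-274) + q^4 * (-16).
The factored form is (q - 4)*(q - 2)*(q - 4)*(q - 5)*(q - 1).
B) (q - 4)*(q - 2)*(q - 4)*(q - 5)*(q - 1)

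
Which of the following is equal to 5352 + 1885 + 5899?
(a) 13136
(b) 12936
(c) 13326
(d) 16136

First: 5352 + 1885 = 7237
Then: 7237 + 5899 = 13136
a) 13136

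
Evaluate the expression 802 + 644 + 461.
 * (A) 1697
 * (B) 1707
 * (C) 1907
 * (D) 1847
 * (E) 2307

First: 802 + 644 = 1446
Then: 1446 + 461 = 1907
C) 1907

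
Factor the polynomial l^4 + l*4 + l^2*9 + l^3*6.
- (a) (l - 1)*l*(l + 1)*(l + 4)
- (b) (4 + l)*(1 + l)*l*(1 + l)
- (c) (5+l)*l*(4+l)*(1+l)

We need to factor l^4 + l*4 + l^2*9 + l^3*6.
The factored form is (4 + l)*(1 + l)*l*(1 + l).
b) (4 + l)*(1 + l)*l*(1 + l)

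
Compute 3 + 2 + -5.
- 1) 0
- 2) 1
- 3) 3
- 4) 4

First: 3 + 2 = 5
Then: 5 + -5 = 0
1) 0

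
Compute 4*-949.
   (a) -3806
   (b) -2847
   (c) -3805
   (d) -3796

4 * -949 = -3796
d) -3796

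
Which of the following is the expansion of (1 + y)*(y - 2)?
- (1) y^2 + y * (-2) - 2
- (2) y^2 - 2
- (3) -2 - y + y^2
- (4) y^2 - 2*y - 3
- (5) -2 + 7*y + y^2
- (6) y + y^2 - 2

Expanding (1 + y)*(y - 2):
= -2 - y + y^2
3) -2 - y + y^2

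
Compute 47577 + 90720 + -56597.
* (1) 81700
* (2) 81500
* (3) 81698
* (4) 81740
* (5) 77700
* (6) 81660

First: 47577 + 90720 = 138297
Then: 138297 + -56597 = 81700
1) 81700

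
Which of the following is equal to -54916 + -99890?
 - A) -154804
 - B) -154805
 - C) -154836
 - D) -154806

-54916 + -99890 = -154806
D) -154806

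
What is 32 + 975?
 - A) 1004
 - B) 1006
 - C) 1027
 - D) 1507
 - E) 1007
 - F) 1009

32 + 975 = 1007
E) 1007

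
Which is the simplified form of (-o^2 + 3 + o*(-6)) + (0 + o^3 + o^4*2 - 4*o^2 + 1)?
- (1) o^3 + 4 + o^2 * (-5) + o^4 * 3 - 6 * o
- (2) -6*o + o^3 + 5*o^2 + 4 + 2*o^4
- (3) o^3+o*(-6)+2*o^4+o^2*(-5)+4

Adding the polynomials and combining like terms:
(-o^2 + 3 + o*(-6)) + (0 + o^3 + o^4*2 - 4*o^2 + 1)
= o^3+o*(-6)+2*o^4+o^2*(-5)+4
3) o^3+o*(-6)+2*o^4+o^2*(-5)+4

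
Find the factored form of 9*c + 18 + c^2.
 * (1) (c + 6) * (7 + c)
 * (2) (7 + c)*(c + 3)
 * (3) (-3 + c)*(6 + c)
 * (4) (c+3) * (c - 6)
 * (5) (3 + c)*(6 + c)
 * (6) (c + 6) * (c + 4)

We need to factor 9*c + 18 + c^2.
The factored form is (3 + c)*(6 + c).
5) (3 + c)*(6 + c)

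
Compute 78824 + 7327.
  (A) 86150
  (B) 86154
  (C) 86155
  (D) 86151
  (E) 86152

78824 + 7327 = 86151
D) 86151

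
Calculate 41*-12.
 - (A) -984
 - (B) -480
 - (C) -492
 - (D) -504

41 * -12 = -492
C) -492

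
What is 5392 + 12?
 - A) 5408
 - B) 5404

5392 + 12 = 5404
B) 5404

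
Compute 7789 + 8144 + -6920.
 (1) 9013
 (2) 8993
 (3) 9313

First: 7789 + 8144 = 15933
Then: 15933 + -6920 = 9013
1) 9013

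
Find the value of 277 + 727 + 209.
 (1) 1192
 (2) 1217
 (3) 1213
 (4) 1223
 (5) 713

First: 277 + 727 = 1004
Then: 1004 + 209 = 1213
3) 1213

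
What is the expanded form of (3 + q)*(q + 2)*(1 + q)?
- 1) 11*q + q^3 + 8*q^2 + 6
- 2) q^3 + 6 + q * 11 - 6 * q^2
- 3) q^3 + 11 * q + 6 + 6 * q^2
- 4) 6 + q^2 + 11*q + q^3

Expanding (3 + q)*(q + 2)*(1 + q):
= q^3 + 11 * q + 6 + 6 * q^2
3) q^3 + 11 * q + 6 + 6 * q^2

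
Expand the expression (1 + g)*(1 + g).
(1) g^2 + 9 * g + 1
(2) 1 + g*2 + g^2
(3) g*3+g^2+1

Expanding (1 + g)*(1 + g):
= 1 + g*2 + g^2
2) 1 + g*2 + g^2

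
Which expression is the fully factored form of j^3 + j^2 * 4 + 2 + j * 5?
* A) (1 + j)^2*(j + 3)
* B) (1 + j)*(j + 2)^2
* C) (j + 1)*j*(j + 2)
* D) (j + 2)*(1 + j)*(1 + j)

We need to factor j^3 + j^2 * 4 + 2 + j * 5.
The factored form is (j + 2)*(1 + j)*(1 + j).
D) (j + 2)*(1 + j)*(1 + j)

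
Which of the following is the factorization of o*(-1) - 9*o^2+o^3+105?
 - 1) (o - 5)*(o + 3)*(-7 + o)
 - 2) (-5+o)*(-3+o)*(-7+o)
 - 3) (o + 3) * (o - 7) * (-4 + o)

We need to factor o*(-1) - 9*o^2+o^3+105.
The factored form is (o - 5)*(o + 3)*(-7 + o).
1) (o - 5)*(o + 3)*(-7 + o)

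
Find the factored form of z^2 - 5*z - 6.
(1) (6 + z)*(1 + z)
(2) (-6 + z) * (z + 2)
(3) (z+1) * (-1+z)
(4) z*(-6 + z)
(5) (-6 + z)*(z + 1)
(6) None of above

We need to factor z^2 - 5*z - 6.
The factored form is (-6 + z)*(z + 1).
5) (-6 + z)*(z + 1)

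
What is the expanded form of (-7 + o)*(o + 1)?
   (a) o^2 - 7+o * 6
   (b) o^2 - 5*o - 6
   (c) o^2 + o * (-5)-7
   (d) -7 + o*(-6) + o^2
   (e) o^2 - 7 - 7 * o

Expanding (-7 + o)*(o + 1):
= -7 + o*(-6) + o^2
d) -7 + o*(-6) + o^2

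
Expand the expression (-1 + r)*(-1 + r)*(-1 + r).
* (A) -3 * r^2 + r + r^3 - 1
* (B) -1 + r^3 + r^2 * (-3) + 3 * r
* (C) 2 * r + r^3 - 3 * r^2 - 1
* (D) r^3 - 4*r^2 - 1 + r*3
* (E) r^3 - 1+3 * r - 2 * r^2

Expanding (-1 + r)*(-1 + r)*(-1 + r):
= -1 + r^3 + r^2 * (-3) + 3 * r
B) -1 + r^3 + r^2 * (-3) + 3 * r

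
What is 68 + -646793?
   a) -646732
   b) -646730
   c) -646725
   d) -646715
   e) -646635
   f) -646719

68 + -646793 = -646725
c) -646725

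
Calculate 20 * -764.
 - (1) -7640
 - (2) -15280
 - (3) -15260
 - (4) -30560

20 * -764 = -15280
2) -15280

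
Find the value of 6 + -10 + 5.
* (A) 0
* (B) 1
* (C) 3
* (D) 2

First: 6 + -10 = -4
Then: -4 + 5 = 1
B) 1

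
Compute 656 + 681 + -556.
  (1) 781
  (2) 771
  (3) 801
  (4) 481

First: 656 + 681 = 1337
Then: 1337 + -556 = 781
1) 781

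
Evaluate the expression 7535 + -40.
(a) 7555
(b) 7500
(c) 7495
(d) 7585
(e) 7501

7535 + -40 = 7495
c) 7495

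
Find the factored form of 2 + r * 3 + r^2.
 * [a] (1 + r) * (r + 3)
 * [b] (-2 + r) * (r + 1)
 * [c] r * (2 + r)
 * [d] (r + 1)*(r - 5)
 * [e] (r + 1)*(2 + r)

We need to factor 2 + r * 3 + r^2.
The factored form is (r + 1)*(2 + r).
e) (r + 1)*(2 + r)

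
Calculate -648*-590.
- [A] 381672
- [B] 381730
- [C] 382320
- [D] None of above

-648 * -590 = 382320
C) 382320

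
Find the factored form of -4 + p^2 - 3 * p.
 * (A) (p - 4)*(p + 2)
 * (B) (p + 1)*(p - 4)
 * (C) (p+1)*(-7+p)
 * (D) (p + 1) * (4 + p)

We need to factor -4 + p^2 - 3 * p.
The factored form is (p + 1)*(p - 4).
B) (p + 1)*(p - 4)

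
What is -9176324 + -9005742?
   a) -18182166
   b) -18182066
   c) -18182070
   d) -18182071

-9176324 + -9005742 = -18182066
b) -18182066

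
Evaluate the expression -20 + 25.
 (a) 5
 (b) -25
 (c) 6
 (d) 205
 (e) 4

-20 + 25 = 5
a) 5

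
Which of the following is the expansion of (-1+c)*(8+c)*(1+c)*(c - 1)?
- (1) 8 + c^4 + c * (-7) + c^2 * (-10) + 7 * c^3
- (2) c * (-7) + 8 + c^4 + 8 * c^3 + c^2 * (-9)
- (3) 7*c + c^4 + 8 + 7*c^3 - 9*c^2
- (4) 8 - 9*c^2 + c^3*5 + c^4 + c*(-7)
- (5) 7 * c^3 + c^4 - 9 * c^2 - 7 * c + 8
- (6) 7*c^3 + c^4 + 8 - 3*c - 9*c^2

Expanding (-1+c)*(8+c)*(1+c)*(c - 1):
= 7 * c^3 + c^4 - 9 * c^2 - 7 * c + 8
5) 7 * c^3 + c^4 - 9 * c^2 - 7 * c + 8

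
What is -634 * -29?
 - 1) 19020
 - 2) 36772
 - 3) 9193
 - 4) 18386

-634 * -29 = 18386
4) 18386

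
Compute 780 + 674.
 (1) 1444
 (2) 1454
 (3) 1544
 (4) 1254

780 + 674 = 1454
2) 1454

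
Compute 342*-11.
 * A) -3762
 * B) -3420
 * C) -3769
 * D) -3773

342 * -11 = -3762
A) -3762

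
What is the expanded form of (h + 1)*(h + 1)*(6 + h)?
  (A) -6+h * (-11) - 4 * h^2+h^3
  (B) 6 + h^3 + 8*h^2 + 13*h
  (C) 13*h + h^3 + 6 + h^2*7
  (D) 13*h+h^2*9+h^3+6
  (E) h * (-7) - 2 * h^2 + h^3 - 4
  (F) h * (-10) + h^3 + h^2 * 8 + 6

Expanding (h + 1)*(h + 1)*(6 + h):
= 6 + h^3 + 8*h^2 + 13*h
B) 6 + h^3 + 8*h^2 + 13*h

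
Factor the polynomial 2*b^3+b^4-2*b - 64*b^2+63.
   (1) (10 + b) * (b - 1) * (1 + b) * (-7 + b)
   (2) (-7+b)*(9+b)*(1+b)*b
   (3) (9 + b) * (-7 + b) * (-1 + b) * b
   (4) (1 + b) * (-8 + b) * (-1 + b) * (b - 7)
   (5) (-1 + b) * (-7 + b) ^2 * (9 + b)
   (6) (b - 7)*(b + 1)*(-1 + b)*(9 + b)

We need to factor 2*b^3+b^4-2*b - 64*b^2+63.
The factored form is (b - 7)*(b + 1)*(-1 + b)*(9 + b).
6) (b - 7)*(b + 1)*(-1 + b)*(9 + b)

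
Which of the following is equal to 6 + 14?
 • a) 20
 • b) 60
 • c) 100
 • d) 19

6 + 14 = 20
a) 20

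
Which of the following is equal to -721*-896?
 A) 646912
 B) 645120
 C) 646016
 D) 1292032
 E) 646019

-721 * -896 = 646016
C) 646016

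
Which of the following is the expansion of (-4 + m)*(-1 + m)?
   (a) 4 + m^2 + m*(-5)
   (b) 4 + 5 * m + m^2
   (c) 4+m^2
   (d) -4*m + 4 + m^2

Expanding (-4 + m)*(-1 + m):
= 4 + m^2 + m*(-5)
a) 4 + m^2 + m*(-5)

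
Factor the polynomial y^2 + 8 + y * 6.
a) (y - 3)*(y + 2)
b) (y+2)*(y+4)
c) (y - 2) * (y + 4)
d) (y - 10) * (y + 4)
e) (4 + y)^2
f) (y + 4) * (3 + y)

We need to factor y^2 + 8 + y * 6.
The factored form is (y+2)*(y+4).
b) (y+2)*(y+4)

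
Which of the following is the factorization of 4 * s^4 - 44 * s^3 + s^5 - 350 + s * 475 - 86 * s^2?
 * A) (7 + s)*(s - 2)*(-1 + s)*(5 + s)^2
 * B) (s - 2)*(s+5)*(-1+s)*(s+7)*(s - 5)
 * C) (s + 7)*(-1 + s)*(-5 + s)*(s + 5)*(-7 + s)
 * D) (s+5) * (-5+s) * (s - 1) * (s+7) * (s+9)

We need to factor 4 * s^4 - 44 * s^3 + s^5 - 350 + s * 475 - 86 * s^2.
The factored form is (s - 2)*(s+5)*(-1+s)*(s+7)*(s - 5).
B) (s - 2)*(s+5)*(-1+s)*(s+7)*(s - 5)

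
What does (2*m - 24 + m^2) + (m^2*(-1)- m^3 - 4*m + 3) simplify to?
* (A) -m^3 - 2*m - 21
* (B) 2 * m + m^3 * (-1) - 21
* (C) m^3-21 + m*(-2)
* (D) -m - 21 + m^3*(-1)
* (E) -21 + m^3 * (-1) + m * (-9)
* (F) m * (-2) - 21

Adding the polynomials and combining like terms:
(2*m - 24 + m^2) + (m^2*(-1) - m^3 - 4*m + 3)
= -m^3 - 2*m - 21
A) -m^3 - 2*m - 21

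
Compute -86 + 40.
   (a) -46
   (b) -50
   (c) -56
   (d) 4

-86 + 40 = -46
a) -46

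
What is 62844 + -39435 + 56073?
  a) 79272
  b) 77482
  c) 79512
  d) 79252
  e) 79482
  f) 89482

First: 62844 + -39435 = 23409
Then: 23409 + 56073 = 79482
e) 79482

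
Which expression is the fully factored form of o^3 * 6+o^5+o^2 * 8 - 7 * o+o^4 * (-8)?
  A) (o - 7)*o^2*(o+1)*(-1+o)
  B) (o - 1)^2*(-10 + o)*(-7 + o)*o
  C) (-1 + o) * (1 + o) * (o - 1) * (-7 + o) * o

We need to factor o^3 * 6+o^5+o^2 * 8 - 7 * o+o^4 * (-8).
The factored form is (-1 + o) * (1 + o) * (o - 1) * (-7 + o) * o.
C) (-1 + o) * (1 + o) * (o - 1) * (-7 + o) * o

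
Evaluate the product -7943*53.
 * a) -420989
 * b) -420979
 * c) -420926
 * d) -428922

-7943 * 53 = -420979
b) -420979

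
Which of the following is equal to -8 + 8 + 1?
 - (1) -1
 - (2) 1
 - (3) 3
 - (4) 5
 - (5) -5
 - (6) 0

First: -8 + 8 = 0
Then: 0 + 1 = 1
2) 1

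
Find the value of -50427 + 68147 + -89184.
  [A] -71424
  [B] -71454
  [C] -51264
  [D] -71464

First: -50427 + 68147 = 17720
Then: 17720 + -89184 = -71464
D) -71464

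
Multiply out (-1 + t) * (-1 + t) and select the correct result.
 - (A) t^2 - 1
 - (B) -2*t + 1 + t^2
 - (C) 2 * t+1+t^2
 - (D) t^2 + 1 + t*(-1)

Expanding (-1 + t) * (-1 + t):
= -2*t + 1 + t^2
B) -2*t + 1 + t^2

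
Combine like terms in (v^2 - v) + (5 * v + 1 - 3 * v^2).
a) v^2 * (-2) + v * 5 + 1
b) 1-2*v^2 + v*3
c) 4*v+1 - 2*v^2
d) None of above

Adding the polynomials and combining like terms:
(v^2 - v) + (5*v + 1 - 3*v^2)
= 4*v+1 - 2*v^2
c) 4*v+1 - 2*v^2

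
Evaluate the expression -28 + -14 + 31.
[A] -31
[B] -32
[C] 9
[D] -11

First: -28 + -14 = -42
Then: -42 + 31 = -11
D) -11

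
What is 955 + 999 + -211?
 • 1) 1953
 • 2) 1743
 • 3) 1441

First: 955 + 999 = 1954
Then: 1954 + -211 = 1743
2) 1743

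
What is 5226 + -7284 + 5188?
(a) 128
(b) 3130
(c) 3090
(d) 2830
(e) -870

First: 5226 + -7284 = -2058
Then: -2058 + 5188 = 3130
b) 3130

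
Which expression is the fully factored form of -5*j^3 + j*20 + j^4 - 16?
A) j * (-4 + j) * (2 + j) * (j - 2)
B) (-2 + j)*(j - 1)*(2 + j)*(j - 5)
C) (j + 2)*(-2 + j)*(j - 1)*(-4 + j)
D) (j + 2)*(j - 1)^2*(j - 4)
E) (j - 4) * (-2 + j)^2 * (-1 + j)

We need to factor -5*j^3 + j*20 + j^4 - 16.
The factored form is (j + 2)*(-2 + j)*(j - 1)*(-4 + j).
C) (j + 2)*(-2 + j)*(j - 1)*(-4 + j)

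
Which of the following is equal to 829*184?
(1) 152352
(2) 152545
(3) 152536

829 * 184 = 152536
3) 152536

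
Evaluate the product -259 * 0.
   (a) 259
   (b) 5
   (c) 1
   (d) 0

-259 * 0 = 0
d) 0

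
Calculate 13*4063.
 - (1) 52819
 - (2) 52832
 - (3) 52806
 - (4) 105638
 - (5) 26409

13 * 4063 = 52819
1) 52819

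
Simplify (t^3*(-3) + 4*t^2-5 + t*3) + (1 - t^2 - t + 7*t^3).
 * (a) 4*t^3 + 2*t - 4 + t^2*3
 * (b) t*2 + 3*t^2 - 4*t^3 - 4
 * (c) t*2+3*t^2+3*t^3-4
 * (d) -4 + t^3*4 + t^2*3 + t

Adding the polynomials and combining like terms:
(t^3*(-3) + 4*t^2 - 5 + t*3) + (1 - t^2 - t + 7*t^3)
= 4*t^3 + 2*t - 4 + t^2*3
a) 4*t^3 + 2*t - 4 + t^2*3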